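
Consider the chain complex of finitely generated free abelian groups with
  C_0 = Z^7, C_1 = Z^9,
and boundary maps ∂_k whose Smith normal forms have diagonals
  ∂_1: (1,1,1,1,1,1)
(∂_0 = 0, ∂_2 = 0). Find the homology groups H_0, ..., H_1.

H_0 = Z,  H_1 = Z^3.

H_0: b_0 = 7 − 0 − 6 = 1; torsion from ∂_1 factors > 1: none. So H_0 = Z.
H_1: b_1 = 9 − 6 − 0 = 3; torsion from ∂_2 factors > 1: none. So H_1 = Z^3.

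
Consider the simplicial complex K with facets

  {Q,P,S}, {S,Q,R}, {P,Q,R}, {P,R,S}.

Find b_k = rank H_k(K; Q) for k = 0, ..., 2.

b_0 = 1, b_1 = 0, b_2 = 1.

Take the total order P < Q < R < S on the vertex set. Then K (dimension 2) consists of the simplices:

  0-simplices (4): P, Q, R, S
  1-simplices (6): PQ, PR, PS, QR, QS, RS
  2-simplices (4): PQR, PQS, PRS, QRS

Hence C_0 ≅ Z^4, C_1 ≅ Z^6, C_2 ≅ Z^4.

Boundary ∂_1: C_1 → C_0 sends each edge [p,q] (with p < q) to q − p. For instance
  ∂QS = S − Q.
This gives a 4×6 integer matrix of rank 3; reducing to Smith normal form yields diagonal entries (1,1,1).

∂_2: C_2 → C_1 sends each 2-simplex [p,q,r] to [q,r] − [p,r] + [p,q]. For instance
  ∂PQR = QR − PR + PQ,
  ∂PRS = RS − PS + PR.
The 6×4 boundary matrix has rank 3 and Smith normal form diag(1,1,1).

Computing H_k = (kernel of ∂_k) / (image of ∂_{k+1}):

  H_0: rank C_0 − rank ∂_1 = 4 − 3 = 1, and the invariant factors of ∂_1 are all 1, so H_0 ≅ Z.
  H_1: rank ker ∂_1 − rank ∂_2 = (6 − 3) − 3 = 0, and the invariant factors of ∂_2 are all 1, so H_1 ≅ 0.
  H_2: rank ker ∂_2 − rank ∂_3 = (4 − 3) − 0 = 1, and there is no ∂_3, so H_2 ≅ Z.

Hence the Betti numbers are b_0 = 1, b_1 = 0, b_2 = 1.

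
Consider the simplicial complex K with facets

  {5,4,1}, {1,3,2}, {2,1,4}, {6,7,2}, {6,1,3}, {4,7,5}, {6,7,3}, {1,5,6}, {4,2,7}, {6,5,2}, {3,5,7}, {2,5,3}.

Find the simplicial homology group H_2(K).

H_2 = 0.

Fix the vertex order 1 < 2 < 3 < 4 < 5 < 6 < 7 and write every simplex with vertices in increasing order. Then dim K = 2 and the simplices of K are:

  0-simplices (7): [1], [2], [3], [4], [5], [6], [7]
  1-simplices (18): [1,2], [1,3], [1,4], [1,5], [1,6], [2,3], [2,4], [2,5], [2,6], [2,7], [3,5], [3,6], [3,7], [4,5], [4,7], [5,6], [5,7], [6,7]
  2-simplices (12): [1,2,3], [1,2,4], [1,3,6], [1,4,5], [1,5,6], [2,3,5], [2,4,7], [2,5,6], [2,6,7], [3,5,7], [3,6,7], [4,5,7]

giving chain groups C_0 ≅ Z^7, C_1 ≅ Z^18, C_2 ≅ Z^12.

Boundary ∂_1: C_1 → C_0 is given by ∂[p,q] = [q] − [p].
As a 7×18 matrix over Z this has rank 6, with invariant factors (1,1,1,1,1,1).

The boundary map ∂_2: C_2 → C_1 acts by ∂[p,q,r] = [q,r] − [p,r] + [p,q]. For instance
  ∂[2,5,6] = [5,6] − [2,6] + [2,5],
  ∂[3,5,7] = [5,7] − [3,7] + [3,5].
As a 18×12 matrix over Z this has rank 12, with invariant factors (1,1,1,1,1,1,1,1,1,1,1,2).

Reading off H_k = ker ∂_k / im ∂_{k+1}:

  H_2: rank ker ∂_2 − rank ∂_3 = (12 − 12) − 0 = 0, and there is no ∂_3, so H_2 ≅ 0.

(K is a triangulation of the real projective plane RP^2.)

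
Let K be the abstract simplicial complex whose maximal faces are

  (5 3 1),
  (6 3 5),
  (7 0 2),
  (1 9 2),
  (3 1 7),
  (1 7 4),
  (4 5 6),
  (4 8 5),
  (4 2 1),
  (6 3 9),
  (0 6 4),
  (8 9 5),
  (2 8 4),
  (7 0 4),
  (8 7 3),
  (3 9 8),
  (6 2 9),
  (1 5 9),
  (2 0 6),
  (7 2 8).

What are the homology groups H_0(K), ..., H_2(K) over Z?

Order the vertices as 0 < 1 < 2 < 3 < 4 < 5 < 6 < 7 < 8 < 9. Listing each simplex with vertices in this order, K has dimension 2 with simplices:

  0-simplices (10): [0], [1], [2], [3], [4], [5], [6], [7], [8], [9]
  1-simplices (30): (30 of them)
  2-simplices (20): (20 of them)

giving chain groups C_0 ≅ Z^10, C_1 ≅ Z^30, C_2 ≅ Z^20.

The boundary map ∂_1: C_1 → C_0 maps an edge to its endpoints' difference, ∂[p,q] = q − p. For instance
  ∂[1,7] = [7] − [1].
This gives a 10×30 integer matrix of rank 9; reducing to Smith normal form yields diagonal entries (1,1,1,1,1,1,1,1,1).

The boundary map ∂_2: C_2 → C_1 maps a triangle to the signed sum of its edges. For instance
  ∂[2,6,9] = [6,9] − [2,9] + [2,6],
  ∂[1,2,9] = [2,9] − [1,9] + [1,2].
The resulting 30×20 matrix has rank 20, and its Smith normal form has invariant factors (1,1,1,1,1,1,1,1,1,1,1,1,1,1,1,1,1,1,1,2).

From H_k ≅ ker(∂_k) / im(∂_{k+1}) we obtain:

  H_0: rank C_0 − rank ∂_1 = 10 − 9 = 1, and the invariant factors of ∂_1 are all 1, so H_0 = Z.
  H_1: rank ker ∂_1 − rank ∂_2 = (30 − 9) − 20 = 1, and ∂_2 has invariant factor 2 > 1, so H_1 = Z ⊕ Z/2.
  H_2: rank ker ∂_2 − rank ∂_3 = (20 − 20) − 0 = 0, and there is no ∂_3, so H_2 = 0.

H_0 = Z,  H_1 = Z ⊕ Z/2,  H_2 = 0.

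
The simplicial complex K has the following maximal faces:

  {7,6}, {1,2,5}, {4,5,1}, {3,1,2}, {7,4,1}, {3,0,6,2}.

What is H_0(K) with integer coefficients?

H_0 = Z.

Take the total order 0 < 1 < 2 < 3 < 4 < 5 < 6 < 7 on the vertex set. Then K (dimension 3) consists of the simplices:

  0-simplices (8): [0], [1], [2], [3], [4], [5], [6], [7]
  1-simplices (15): [0,2], [0,3], [0,6], [1,2], [1,3], [1,4], [1,5], [1,7], [2,3], [2,5], [2,6], [3,6], [4,5], [4,7], [6,7]
  2-simplices (8): [0,2,3], [0,2,6], [0,3,6], [1,2,3], [1,2,5], [1,4,5], [1,4,7], [2,3,6]
  3-simplices (1): [0,2,3,6]

Hence C_0 ≅ Z^8, C_1 ≅ Z^15, C_2 ≅ Z^8, C_3 ≅ Z^1.

The boundary map ∂_1: C_1 → C_0 is given by ∂[p,q] = [q] − [p]. For instance
  ∂[4,7] = [7] − [4].
This gives a 8×15 integer matrix of rank 7; reducing to Smith normal form yields diagonal entries (1,1,1,1,1,1,1).

The boundary map ∂_2: C_2 → C_1 acts by ∂[p,q,r] = [q,r] − [p,r] + [p,q]. For instance
  ∂[2,3,6] = [3,6] − [2,6] + [2,3],
  ∂[0,2,3] = [2,3] − [0,3] + [0,2].
As a 15×8 matrix over Z this has rank 7, with invariant factors (1,1,1,1,1,1,1).

Boundary ∂_3: C_3 → C_2 sends each 3-simplex σ to the alternating sum Σ_i (−1)^i (σ with its i-th vertex removed). For instance
  ∂[0,2,3,6] = [2,3,6] − [0,3,6] + [0,2,6] − [0,2,3].
This gives a 8×1 integer matrix of rank 1; reducing to Smith normal form yields diagonal entries (1).

From H_k ≅ ker(∂_k) / im(∂_{k+1}) we obtain:

  H_0: rank C_0 − rank ∂_1 = 8 − 7 = 1, and the invariant factors of ∂_1 are all 1, so H_0 ≅ Z.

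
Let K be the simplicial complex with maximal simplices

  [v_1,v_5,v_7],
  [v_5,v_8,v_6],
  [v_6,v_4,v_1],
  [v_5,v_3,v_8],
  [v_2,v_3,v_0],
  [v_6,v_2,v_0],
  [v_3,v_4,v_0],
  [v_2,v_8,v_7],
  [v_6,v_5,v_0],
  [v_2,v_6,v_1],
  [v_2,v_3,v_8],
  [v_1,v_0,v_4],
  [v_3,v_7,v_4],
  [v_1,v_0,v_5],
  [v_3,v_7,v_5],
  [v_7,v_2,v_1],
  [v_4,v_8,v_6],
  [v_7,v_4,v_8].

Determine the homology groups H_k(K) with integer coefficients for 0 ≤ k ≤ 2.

H_0 = Z,  H_1 = Z ⊕ Z/2,  H_2 = 0.

We work with the vertex ordering v_0 < v_1 < v_2 < v_3 < v_4 < v_5 < v_6 < v_7 < v_8. The simplices of K, each written with vertices in increasing order, are:

  0-simplices (9): [v_0], [v_1], [v_2], [v_3], [v_4], [v_5], [v_6], [v_7], [v_8]
  1-simplices (27): (27 of them)
  2-simplices (18): (18 of them)

so the chain groups are C_0 ≅ Z^9, C_1 ≅ Z^27, C_2 ≅ Z^18.

∂_1: C_1 → C_0 is given by ∂[p,q] = [q] − [p]. For instance
  ∂[v_0,v_3] = [v_3] − [v_0].
The resulting 9×27 matrix has rank 8, and its Smith normal form has invariant factors (1,1,1,1,1,1,1,1).

Boundary ∂_2: C_2 → C_1 sends each 2-simplex [p,q,r] to [q,r] − [p,r] + [p,q]. For instance
  ∂[v_4,v_7,v_8] = [v_7,v_8] − [v_4,v_8] + [v_4,v_7],
  ∂[v_2,v_3,v_8] = [v_3,v_8] − [v_2,v_8] + [v_2,v_3].
The resulting 27×18 matrix has rank 18, and its Smith normal form has invariant factors (1,1,1,1,1,1,1,1,1,1,1,1,1,1,1,1,1,2).

From H_k ≅ ker(∂_k) / im(∂_{k+1}) we obtain:

  H_0: rank C_0 − rank ∂_1 = 9 − 8 = 1, and the invariant factors of ∂_1 are all 1, so H_0 ≅ Z.
  H_1: rank ker ∂_1 − rank ∂_2 = (27 − 8) − 18 = 1, and ∂_2 has invariant factor 2 > 1, so H_1 ≅ Z ⊕ Z/2.
  H_2: rank ker ∂_2 − rank ∂_3 = (18 − 18) − 0 = 0, and there is no ∂_3, so H_2 ≅ 0.

(K is a triangulation of the Klein bottle.)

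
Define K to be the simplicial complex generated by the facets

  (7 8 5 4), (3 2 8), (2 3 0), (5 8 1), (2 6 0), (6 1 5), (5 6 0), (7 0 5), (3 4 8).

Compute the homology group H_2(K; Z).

We work with the vertex ordering 0 < 1 < 2 < 3 < 4 < 5 < 6 < 7 < 8. The simplices of K, each written with vertices in increasing order, are:

  0-simplices (9): [0], [1], [2], [3], [4], [5], [6], [7], [8]
  1-simplices (20): [0,2], [0,3], [0,5], [0,6], [0,7], [1,5], [1,6], [1,8], [2,3], [2,6], [2,8], [3,4], [3,8], [4,5], [4,7], [4,8], [5,6], [5,7], [5,8], [7,8]
  2-simplices (12): [0,2,3], [0,2,6], [0,5,6], [0,5,7], [1,5,6], [1,5,8], [2,3,8], [3,4,8], [4,5,7], [4,5,8], [4,7,8], [5,7,8]
  3-simplices (1): [4,5,7,8]

so the chain groups are C_0 ≅ Z^9, C_1 ≅ Z^20, C_2 ≅ Z^12, C_3 ≅ Z^1.

Boundary ∂_1: C_1 → C_0 maps an edge to its endpoints' difference, ∂[p,q] = q − p. For instance
  ∂[4,8] = [8] − [4].
The 9×20 boundary matrix has rank 8 and Smith normal form diag(1,1,1,1,1,1,1,1).

∂_2: C_2 → C_1 sends each 2-simplex [p,q,r] to [q,r] − [p,r] + [p,q]. For instance
  ∂[2,3,8] = [3,8] − [2,8] + [2,3],
  ∂[3,4,8] = [4,8] − [3,8] + [3,4].
The 20×12 boundary matrix has rank 11 and Smith normal form diag(1,1,1,1,1,1,1,1,1,1,1).

The boundary map ∂_3: C_3 → C_2 sends each 3-simplex σ to the alternating sum Σ_i (−1)^i (σ with its i-th vertex removed). For instance
  ∂[4,5,7,8] = [5,7,8] − [4,7,8] + [4,5,8] − [4,5,7].
As a 12×1 matrix over Z this has rank 1, with invariant factors (1).

Reading off H_k = ker ∂_k / im ∂_{k+1}:

  H_2: rank ker ∂_2 − rank ∂_3 = (12 − 11) − 1 = 0, and the invariant factors of ∂_3 are all 1, so H_2 = 0.

H_2 = 0.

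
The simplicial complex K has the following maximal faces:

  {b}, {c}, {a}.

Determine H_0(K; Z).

K has 3 vertices.
rank ∂_0 = 0, rank ∂_1 = 0 ⇒ b_0 = 3 − 0 − 0 = 3. So H_0 = Z^3.

H_0 = Z^3.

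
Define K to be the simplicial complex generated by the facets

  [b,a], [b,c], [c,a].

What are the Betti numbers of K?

b_0 = 1, b_1 = 1.

K has 3 vertices, 3 edges.
rank ∂_0 = 0, rank ∂_1 = 2 ⇒ b_0 = 3 − 0 − 2 = 1; all invariant factors of ∂_1 are 1 so no torsion. So H_0 ≅ Z.
rank ∂_1 = 2, rank ∂_2 = 0 ⇒ b_1 = 3 − 2 − 0 = 1. So H_1 ≅ Z.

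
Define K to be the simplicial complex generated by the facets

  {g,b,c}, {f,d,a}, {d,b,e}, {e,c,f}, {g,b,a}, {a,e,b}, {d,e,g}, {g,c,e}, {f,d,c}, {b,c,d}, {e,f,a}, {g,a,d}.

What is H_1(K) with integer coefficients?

H_1 ≅ Z/2.

Take the total order a < b < c < d < e < f < g on the vertex set. Then K (dimension 2) consists of the simplices:

  0-simplices (7): a, b, c, d, e, f, g
  1-simplices (18): ab, ad, ae, af, ag, bc, bd, be, bg, cd, ce, cf, cg, de, df, dg, ef, eg
  2-simplices (12): abe, abg, adf, adg, aef, bcd, bcg, bde, cdf, cef, ceg, deg

so the chain groups are C_0 ≅ Z^7, C_1 ≅ Z^18, C_2 ≅ Z^12.

The boundary map ∂_1: C_1 → C_0 is given by ∂[p,q] = [q] − [p]. For instance
  ∂cg = g − c.
As a 7×18 matrix over Z this has rank 6, with invariant factors (1,1,1,1,1,1).

The boundary map ∂_2: C_2 → C_1 maps a triangle to the signed sum of its edges. For instance
  ∂bde = de − be + bd,
  ∂adf = df − af + ad.
As a 18×12 matrix over Z this has rank 12, with invariant factors (1,1,1,1,1,1,1,1,1,1,1,2).

Computing H_k = (kernel of ∂_k) / (image of ∂_{k+1}):

  H_1: rank ker ∂_1 − rank ∂_2 = (18 − 6) − 12 = 0, and ∂_2 has invariant factor 2 > 1, so H_1 = Z/2.

(K is a triangulation of the real projective plane RP^2.)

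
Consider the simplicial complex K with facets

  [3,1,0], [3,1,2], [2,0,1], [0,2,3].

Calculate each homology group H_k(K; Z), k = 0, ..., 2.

Take the total order 0 < 1 < 2 < 3 on the vertex set. Then K (dimension 2) consists of the simplices:

  0-simplices (4): [0], [1], [2], [3]
  1-simplices (6): [0,1], [0,2], [0,3], [1,2], [1,3], [2,3]
  2-simplices (4): [0,1,2], [0,1,3], [0,2,3], [1,2,3]

giving chain groups C_0 ≅ Z^4, C_1 ≅ Z^6, C_2 ≅ Z^4.

The boundary map ∂_1: C_1 → C_0 is given by ∂[p,q] = [q] − [p]. For instance
  ∂[2,3] = [3] − [2].
The 4×6 boundary matrix has rank 3 and Smith normal form diag(1,1,1).

The boundary map ∂_2: C_2 → C_1 sends each 2-simplex [p,q,r] to [q,r] − [p,r] + [p,q]. For instance
  ∂[0,1,2] = [1,2] − [0,2] + [0,1],
  ∂[1,2,3] = [2,3] − [1,3] + [1,2].
The resulting 6×4 matrix has rank 3, and its Smith normal form has invariant factors (1,1,1).

From H_k ≅ ker(∂_k) / im(∂_{k+1}) we obtain:

  H_0: rank C_0 − rank ∂_1 = 4 − 3 = 1, and the invariant factors of ∂_1 are all 1, so H_0 ≅ Z.
  H_1: rank ker ∂_1 − rank ∂_2 = (6 − 3) − 3 = 0, and the invariant factors of ∂_2 are all 1, so H_1 ≅ 0.
  H_2: rank ker ∂_2 − rank ∂_3 = (4 − 3) − 0 = 1, and there is no ∂_3, so H_2 ≅ Z.

As a check, the Euler characteristic is 4 − 6 + 4 = 2, which agrees with 1 − 0 + 1 = 2.

H_0 ≅ Z,  H_1 = 0,  H_2 ≅ Z.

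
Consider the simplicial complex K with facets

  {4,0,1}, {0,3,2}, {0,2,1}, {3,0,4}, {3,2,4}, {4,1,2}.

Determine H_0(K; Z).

H_0 = Z.

Order the vertices as 0 < 1 < 2 < 3 < 4. Listing each simplex with vertices in this order, K has dimension 2 with simplices:

  0-simplices (5): [0], [1], [2], [3], [4]
  1-simplices (9): [0,1], [0,2], [0,3], [0,4], [1,2], [1,4], [2,3], [2,4], [3,4]
  2-simplices (6): [0,1,2], [0,1,4], [0,2,3], [0,3,4], [1,2,4], [2,3,4]

Hence C_0 ≅ Z^5, C_1 ≅ Z^9, C_2 ≅ Z^6.

∂_1: C_1 → C_0 is given by ∂[p,q] = [q] − [p].
The 5×9 boundary matrix has rank 4 and Smith normal form diag(1,1,1,1).

The boundary map ∂_2: C_2 → C_1 sends each 2-simplex [p,q,r] to [q,r] − [p,r] + [p,q]. For instance
  ∂[1,2,4] = [2,4] − [1,4] + [1,2],
  ∂[2,3,4] = [3,4] − [2,4] + [2,3].
As a 9×6 matrix over Z this has rank 5, with invariant factors (1,1,1,1,1).

Reading off H_k = ker ∂_k / im ∂_{k+1}:

  H_0: rank C_0 − rank ∂_1 = 5 − 4 = 1, and the invariant factors of ∂_1 are all 1, so H_0 ≅ Z.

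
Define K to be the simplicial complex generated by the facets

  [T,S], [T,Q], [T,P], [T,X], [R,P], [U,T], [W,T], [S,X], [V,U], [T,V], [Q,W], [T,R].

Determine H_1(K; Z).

We work with the vertex ordering P < Q < R < S < T < U < V < W < X. The simplices of K, each written with vertices in increasing order, are:

  0-simplices (9): P, Q, R, S, T, U, V, W, X
  1-simplices (12): PR, PT, QT, QW, RT, ST, SX, TU, TV, TW, TX, UV

giving chain groups C_0 ≅ Z^9, C_1 ≅ Z^12.

The boundary map ∂_1: C_1 → C_0 is given by ∂[p,q] = [q] − [p]. For instance
  ∂RT = T − R.
The resulting 9×12 matrix has rank 8, and its Smith normal form has invariant factors (1,1,1,1,1,1,1,1).

Computing H_k = (kernel of ∂_k) / (image of ∂_{k+1}):

  H_1: rank ker ∂_1 − rank ∂_2 = (12 − 8) − 0 = 4, and there is no ∂_2, so H_1 ≅ Z^4.

(K is a triangulation of a wedge of 4 circles.)

H_1 = Z^4.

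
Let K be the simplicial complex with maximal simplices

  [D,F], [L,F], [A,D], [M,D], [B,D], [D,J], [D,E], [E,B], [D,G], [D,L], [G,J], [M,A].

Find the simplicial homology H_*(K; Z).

Take the total order A < B < D < E < F < G < J < L < M on the vertex set. Then K (dimension 1) consists of the simplices:

  0-simplices (9): A, B, D, E, F, G, J, L, M
  1-simplices (12): AD, AM, BD, BE, DE, DF, DG, DJ, DL, DM, FL, GJ

giving chain groups C_0 ≅ Z^9, C_1 ≅ Z^12.

Boundary ∂_1: C_1 → C_0 maps an edge to its endpoints' difference, ∂[p,q] = q − p.
The 9×12 boundary matrix has rank 8 and Smith normal form diag(1,1,1,1,1,1,1,1).

Now H_k = ker ∂_k / im ∂_{k+1}, so:

  H_0: rank C_0 − rank ∂_1 = 9 − 8 = 1, and the invariant factors of ∂_1 are all 1, so H_0 = Z.
  H_1: rank ker ∂_1 − rank ∂_2 = (12 − 8) − 0 = 4, and there is no ∂_2, so H_1 = Z^4.

H_0 = Z,  H_1 = Z^4.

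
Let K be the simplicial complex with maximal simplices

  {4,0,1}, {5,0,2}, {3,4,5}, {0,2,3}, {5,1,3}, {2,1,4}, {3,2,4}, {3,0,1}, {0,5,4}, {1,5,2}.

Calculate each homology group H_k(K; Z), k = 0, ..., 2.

H_0 ≅ Z,  H_1 ≅ Z/2Z,  H_2 = 0.

Order the vertices as 0 < 1 < 2 < 3 < 4 < 5. Listing each simplex with vertices in this order, K has dimension 2 with simplices:

  0-simplices (6): [0], [1], [2], [3], [4], [5]
  1-simplices (15): [0,1], [0,2], [0,3], [0,4], [0,5], [1,2], [1,3], [1,4], [1,5], [2,3], [2,4], [2,5], [3,4], [3,5], [4,5]
  2-simplices (10): [0,1,3], [0,1,4], [0,2,3], [0,2,5], [0,4,5], [1,2,4], [1,2,5], [1,3,5], [2,3,4], [3,4,5]

giving chain groups C_0 ≅ Z^6, C_1 ≅ Z^15, C_2 ≅ Z^10.

∂_1: C_1 → C_0 maps an edge to its endpoints' difference, ∂[p,q] = q − p. For instance
  ∂[2,3] = [3] − [2].
This gives a 6×15 integer matrix of rank 5; reducing to Smith normal form yields diagonal entries (1,1,1,1,1).

Boundary ∂_2: C_2 → C_1 maps a triangle to the signed sum of its edges. For instance
  ∂[1,3,5] = [3,5] − [1,5] + [1,3],
  ∂[3,4,5] = [4,5] − [3,5] + [3,4].
The 15×10 boundary matrix has rank 10 and Smith normal form diag(1,1,1,1,1,1,1,1,1,2).

Computing H_k = (kernel of ∂_k) / (image of ∂_{k+1}):

  H_0: rank C_0 − rank ∂_1 = 6 − 5 = 1, and the invariant factors of ∂_1 are all 1, so H_0 ≅ Z.
  H_1: rank ker ∂_1 − rank ∂_2 = (15 − 5) − 10 = 0, and ∂_2 has invariant factor 2 > 1, so H_1 ≅ Z/2Z.
  H_2: rank ker ∂_2 − rank ∂_3 = (10 − 10) − 0 = 0, and there is no ∂_3, so H_2 ≅ 0.

As a check, the Euler characteristic is 6 − 15 + 10 = 1, which agrees with 1 − 0 + 0 = 1.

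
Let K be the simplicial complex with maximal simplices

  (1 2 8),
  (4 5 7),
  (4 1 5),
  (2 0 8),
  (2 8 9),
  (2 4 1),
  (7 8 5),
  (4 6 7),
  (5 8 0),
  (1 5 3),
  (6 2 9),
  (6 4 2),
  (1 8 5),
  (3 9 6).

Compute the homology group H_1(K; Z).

We work with the vertex ordering 0 < 1 < 2 < 3 < 4 < 5 < 6 < 7 < 8 < 9. The simplices of K, each written with vertices in increasing order, are:

  0-simplices (10): [0], [1], [2], [3], [4], [5], [6], [7], [8], [9]
  1-simplices (24): (24 of them)
  2-simplices (14): [0,2,8], [0,5,8], [1,2,4], [1,2,8], [1,3,5], [1,4,5], [1,5,8], [2,4,6], [2,6,9], [2,8,9], [3,6,9], [4,5,7], [4,6,7], [5,7,8]

Hence C_0 ≅ Z^10, C_1 ≅ Z^24, C_2 ≅ Z^14.

∂_1: C_1 → C_0 sends each edge [p,q] (with p < q) to q − p.
As a 10×24 matrix over Z this has rank 9, with invariant factors (1,1,1,1,1,1,1,1,1).

The boundary map ∂_2: C_2 → C_1 acts by ∂[p,q,r] = [q,r] − [p,r] + [p,q]. For instance
  ∂[2,4,6] = [4,6] − [2,6] + [2,4],
  ∂[4,5,7] = [5,7] − [4,7] + [4,5].
This gives a 24×14 integer matrix of rank 14; reducing to Smith normal form yields diagonal entries (1,1,1,1,1,1,1,1,1,1,1,1,1,1).

Reading off H_k = ker ∂_k / im ∂_{k+1}:

  H_1: rank ker ∂_1 − rank ∂_2 = (24 − 9) − 14 = 1, and the invariant factors of ∂_2 are all 1, so H_1 = Z.

H_1 = Z.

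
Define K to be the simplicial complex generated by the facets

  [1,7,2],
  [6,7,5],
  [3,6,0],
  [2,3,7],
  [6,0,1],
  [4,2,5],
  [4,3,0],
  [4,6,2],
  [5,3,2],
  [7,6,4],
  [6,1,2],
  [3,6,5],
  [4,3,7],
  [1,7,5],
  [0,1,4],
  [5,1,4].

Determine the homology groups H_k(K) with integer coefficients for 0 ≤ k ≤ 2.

Order the vertices as 0 < 1 < 2 < 3 < 4 < 5 < 6 < 7. Listing each simplex with vertices in this order, K has dimension 2 with simplices:

  0-simplices (8): [0], [1], [2], [3], [4], [5], [6], [7]
  1-simplices (24): (24 of them)
  2-simplices (16): [0,1,4], [0,1,6], [0,3,4], [0,3,6], [1,2,6], [1,2,7], [1,4,5], [1,5,7], [2,3,5], [2,3,7], [2,4,5], [2,4,6], [3,4,7], [3,5,6], [4,6,7], [5,6,7]

Hence C_0 ≅ Z^8, C_1 ≅ Z^24, C_2 ≅ Z^16.

Boundary ∂_1: C_1 → C_0 is given by ∂[p,q] = [q] − [p]. For instance
  ∂[5,6] = [6] − [5].
As a 8×24 matrix over Z this has rank 7, with invariant factors (1,1,1,1,1,1,1).

Boundary ∂_2: C_2 → C_1 maps a triangle to the signed sum of its edges. For instance
  ∂[5,6,7] = [6,7] − [5,7] + [5,6],
  ∂[0,1,4] = [1,4] − [0,4] + [0,1].
The resulting 24×16 matrix has rank 15, and its Smith normal form has invariant factors (1,1,1,1,1,1,1,1,1,1,1,1,1,1,1).

Computing H_k = (kernel of ∂_k) / (image of ∂_{k+1}):

  H_0: rank C_0 − rank ∂_1 = 8 − 7 = 1, and the invariant factors of ∂_1 are all 1, so H_0 = Z.
  H_1: rank ker ∂_1 − rank ∂_2 = (24 − 7) − 15 = 2, and the invariant factors of ∂_2 are all 1, so H_1 = Z^2.
  H_2: rank ker ∂_2 − rank ∂_3 = (16 − 15) − 0 = 1, and there is no ∂_3, so H_2 = Z.

H_0 = Z,  H_1 = Z^2,  H_2 = Z.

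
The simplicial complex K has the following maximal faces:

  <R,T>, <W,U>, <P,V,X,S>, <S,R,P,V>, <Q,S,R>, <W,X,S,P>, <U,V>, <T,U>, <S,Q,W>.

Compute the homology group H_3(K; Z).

H_3 ≅ 0.

K has 9 vertices, 19 edges, 12 triangles, 3 3-simplices.
rank ∂_3 = 3, rank ∂_4 = 0 ⇒ b_3 = 3 − 3 − 0 = 0. So H_3 = 0.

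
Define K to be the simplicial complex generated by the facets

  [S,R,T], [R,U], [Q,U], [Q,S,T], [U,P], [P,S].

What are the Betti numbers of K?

Order the vertices as P < Q < R < S < T < U. Listing each simplex with vertices in this order, K has dimension 2 with simplices:

  0-simplices (6): P, Q, R, S, T, U
  1-simplices (9): PS, PU, QS, QT, QU, RS, RT, RU, ST
  2-simplices (2): QST, RST

giving chain groups C_0 ≅ Z^6, C_1 ≅ Z^9, C_2 ≅ Z^2.

∂_1: C_1 → C_0 maps an edge to its endpoints' difference, ∂[p,q] = q − p.
The 6×9 boundary matrix has rank 5 and Smith normal form diag(1,1,1,1,1).

Boundary ∂_2: C_2 → C_1 acts by ∂[p,q,r] = [q,r] − [p,r] + [p,q]. For instance
  ∂RST = ST − RT + RS,
  ∂QST = ST − QT + QS.
The resulting 9×2 matrix has rank 2, and its Smith normal form has invariant factors (1,1).

Computing H_k = (kernel of ∂_k) / (image of ∂_{k+1}):

  H_0: rank C_0 − rank ∂_1 = 6 − 5 = 1, and the invariant factors of ∂_1 are all 1, so H_0 = Z.
  H_1: rank ker ∂_1 − rank ∂_2 = (9 − 5) − 2 = 2, and the invariant factors of ∂_2 are all 1, so H_1 = Z^2.
  H_2: rank ker ∂_2 − rank ∂_3 = (2 − 2) − 0 = 0, and there is no ∂_3, so H_2 = 0.

Hence the Betti numbers are b_0 = 1, b_1 = 2, b_2 = 0.

b_0 = 1, b_1 = 2, b_2 = 0.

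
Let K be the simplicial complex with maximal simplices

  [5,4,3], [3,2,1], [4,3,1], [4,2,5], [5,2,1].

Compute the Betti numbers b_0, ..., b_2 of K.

K has 5 vertices, 10 edges, 5 triangles.
rank ∂_0 = 0, rank ∂_1 = 4 ⇒ b_0 = 5 − 0 − 4 = 1; all invariant factors of ∂_1 are 1 so no torsion. So H_0 ≅ Z.
rank ∂_1 = 4, rank ∂_2 = 5 ⇒ b_1 = 10 − 4 − 5 = 1; all invariant factors of ∂_2 are 1 so no torsion. So H_1 ≅ Z.
rank ∂_2 = 5, rank ∂_3 = 0 ⇒ b_2 = 5 − 5 − 0 = 0. So H_2 ≅ 0.

b_0 = 1, b_1 = 1, b_2 = 0.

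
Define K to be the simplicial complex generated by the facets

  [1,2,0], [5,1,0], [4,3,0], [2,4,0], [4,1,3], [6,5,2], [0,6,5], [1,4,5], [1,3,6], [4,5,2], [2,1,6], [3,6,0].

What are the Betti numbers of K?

b_0 = 1, b_1 = 0, b_2 = 0.

Take the total order 0 < 1 < 2 < 3 < 4 < 5 < 6 on the vertex set. Then K (dimension 2) consists of the simplices:

  0-simplices (7): [0], [1], [2], [3], [4], [5], [6]
  1-simplices (18): [0,1], [0,2], [0,3], [0,4], [0,5], [0,6], [1,2], [1,3], [1,4], [1,5], [1,6], [2,4], [2,5], [2,6], [3,4], [3,6], [4,5], [5,6]
  2-simplices (12): [0,1,2], [0,1,5], [0,2,4], [0,3,4], [0,3,6], [0,5,6], [1,2,6], [1,3,4], [1,3,6], [1,4,5], [2,4,5], [2,5,6]

Hence C_0 ≅ Z^7, C_1 ≅ Z^18, C_2 ≅ Z^12.

The boundary map ∂_1: C_1 → C_0 is given by ∂[p,q] = [q] − [p].
The 7×18 boundary matrix has rank 6 and Smith normal form diag(1,1,1,1,1,1).

The boundary map ∂_2: C_2 → C_1 maps a triangle to the signed sum of its edges. For instance
  ∂[1,3,6] = [3,6] − [1,6] + [1,3],
  ∂[0,1,5] = [1,5] − [0,5] + [0,1].
The resulting 18×12 matrix has rank 12, and its Smith normal form has invariant factors (1,1,1,1,1,1,1,1,1,1,1,2).

Reading off H_k = ker ∂_k / im ∂_{k+1}:

  H_0: rank C_0 − rank ∂_1 = 7 − 6 = 1, and the invariant factors of ∂_1 are all 1, so H_0 ≅ Z.
  H_1: rank ker ∂_1 − rank ∂_2 = (18 − 6) − 12 = 0, and ∂_2 has invariant factor 2 > 1, so H_1 ≅ Z/2.
  H_2: rank ker ∂_2 − rank ∂_3 = (12 − 12) − 0 = 0, and there is no ∂_3, so H_2 ≅ 0.

As a check, the Euler characteristic is 7 − 18 + 12 = 1, which agrees with 1 − 0 + 0 = 1.

Hence the Betti numbers are b_0 = 1, b_1 = 0, b_2 = 0.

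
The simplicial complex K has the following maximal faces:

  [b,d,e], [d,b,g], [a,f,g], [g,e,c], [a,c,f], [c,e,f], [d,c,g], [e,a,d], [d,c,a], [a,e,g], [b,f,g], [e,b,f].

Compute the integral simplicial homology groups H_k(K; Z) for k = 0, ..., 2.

H_0 ≅ Z,  H_1 ≅ Z/2Z,  H_2 = 0.

Order the vertices as a < b < c < d < e < f < g. Listing each simplex with vertices in this order, K has dimension 2 with simplices:

  0-simplices (7): a, b, c, d, e, f, g
  1-simplices (18): ac, ad, ae, af, ag, bd, be, bf, bg, cd, ce, cf, cg, de, dg, ef, eg, fg
  2-simplices (12): acd, acf, ade, aeg, afg, bde, bdg, bef, bfg, cdg, cef, ceg

so the chain groups are C_0 ≅ Z^7, C_1 ≅ Z^18, C_2 ≅ Z^12.

∂_1: C_1 → C_0 sends each edge [p,q] (with p < q) to q − p.
As a 7×18 matrix over Z this has rank 6, with invariant factors (1,1,1,1,1,1).

∂_2: C_2 → C_1 maps a triangle to the signed sum of its edges. For instance
  ∂bdg = dg − bg + bd,
  ∂afg = fg − ag + af.
The 18×12 boundary matrix has rank 12 and Smith normal form diag(1,1,1,1,1,1,1,1,1,1,1,2).

From H_k ≅ ker(∂_k) / im(∂_{k+1}) we obtain:

  H_0: rank C_0 − rank ∂_1 = 7 − 6 = 1, and the invariant factors of ∂_1 are all 1, so H_0 = Z.
  H_1: rank ker ∂_1 − rank ∂_2 = (18 − 6) − 12 = 0, and ∂_2 has invariant factor 2 > 1, so H_1 = Z/2Z.
  H_2: rank ker ∂_2 − rank ∂_3 = (12 − 12) − 0 = 0, and there is no ∂_3, so H_2 = 0.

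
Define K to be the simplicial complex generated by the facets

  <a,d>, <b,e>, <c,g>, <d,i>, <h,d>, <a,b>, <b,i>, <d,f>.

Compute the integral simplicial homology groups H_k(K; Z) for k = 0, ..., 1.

Order the vertices as a < b < c < d < e < f < g < h < i. Listing each simplex with vertices in this order, K has dimension 1 with simplices:

  0-simplices (9): a, b, c, d, e, f, g, h, i
  1-simplices (8): ab, ad, be, bi, cg, df, dh, di

so the chain groups are C_0 ≅ Z^9, C_1 ≅ Z^8.

Boundary ∂_1: C_1 → C_0 sends each edge [p,q] (with p < q) to q − p. For instance
  ∂ad = d − a.
The 9×8 boundary matrix has rank 7 and Smith normal form diag(1,1,1,1,1,1,1).

From H_k ≅ ker(∂_k) / im(∂_{k+1}) we obtain:

  H_0: rank C_0 − rank ∂_1 = 9 − 7 = 2, and the invariant factors of ∂_1 are all 1, so H_0 = Z^2.
  H_1: rank ker ∂_1 − rank ∂_2 = (8 − 7) − 0 = 1, and there is no ∂_2, so H_1 = Z.

As a check, the Euler characteristic is 9 − 8 = 1, which agrees with 2 − 1 = 1.

H_0 = Z^2,  H_1 = Z.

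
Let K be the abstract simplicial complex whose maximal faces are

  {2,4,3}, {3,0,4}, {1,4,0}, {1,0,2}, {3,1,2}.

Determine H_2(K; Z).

H_2 = 0.

K has 5 vertices, 10 edges, 5 triangles.
rank ∂_2 = 5, rank ∂_3 = 0 ⇒ b_2 = 5 − 5 − 0 = 0. So H_2 ≅ 0.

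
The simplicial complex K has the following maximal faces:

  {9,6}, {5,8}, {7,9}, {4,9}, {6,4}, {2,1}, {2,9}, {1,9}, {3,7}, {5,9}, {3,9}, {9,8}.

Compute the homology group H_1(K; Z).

H_1 = Z^4.

Fix the vertex order 1 < 2 < 3 < 4 < 5 < 6 < 7 < 8 < 9 and write every simplex with vertices in increasing order. Then dim K = 1 and the simplices of K are:

  0-simplices (9): [1], [2], [3], [4], [5], [6], [7], [8], [9]
  1-simplices (12): [1,2], [1,9], [2,9], [3,7], [3,9], [4,6], [4,9], [5,8], [5,9], [6,9], [7,9], [8,9]

Hence C_0 ≅ Z^9, C_1 ≅ Z^12.

∂_1: C_1 → C_0 is given by ∂[p,q] = [q] − [p].
As a 9×12 matrix over Z this has rank 8, with invariant factors (1,1,1,1,1,1,1,1).

Reading off H_k = ker ∂_k / im ∂_{k+1}:

  H_1: rank ker ∂_1 − rank ∂_2 = (12 − 8) − 0 = 4, and there is no ∂_2, so H_1 = Z^4.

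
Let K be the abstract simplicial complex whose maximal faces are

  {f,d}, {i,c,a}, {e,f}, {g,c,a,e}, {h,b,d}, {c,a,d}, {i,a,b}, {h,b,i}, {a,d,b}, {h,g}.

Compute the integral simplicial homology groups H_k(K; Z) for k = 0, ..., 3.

H_0 ≅ Z,  H_1 ≅ Z^2,  H_2 = 0,  H_3 = 0.

We work with the vertex ordering a < b < c < d < e < f < g < h < i. The simplices of K, each written with vertices in increasing order, are:

  0-simplices (9): a, b, c, d, e, f, g, h, i
  1-simplices (19): ab, ac, ad, ae, ag, ai, bd, bh, bi, cd, ce, cg, ci, df, dh, ef, eg, gh, hi
  2-simplices (10): abd, abi, acd, ace, acg, aci, aeg, bdh, bhi, ceg
  3-simplices (1): aceg

so the chain groups are C_0 ≅ Z^9, C_1 ≅ Z^19, C_2 ≅ Z^10, C_3 ≅ Z^1.

The boundary map ∂_1: C_1 → C_0 maps an edge to its endpoints' difference, ∂[p,q] = q − p. For instance
  ∂bi = i − b.
The resulting 9×19 matrix has rank 8, and its Smith normal form has invariant factors (1,1,1,1,1,1,1,1).

∂_2: C_2 → C_1 maps a triangle to the signed sum of its edges. For instance
  ∂bhi = hi − bi + bh,
  ∂aeg = eg − ag + ae.
The 19×10 boundary matrix has rank 9 and Smith normal form diag(1,1,1,1,1,1,1,1,1).

∂_3: C_3 → C_2 sends each 3-simplex σ to the alternating sum Σ_i (−1)^i (σ with its i-th vertex removed). For instance
  ∂aceg = ceg − aeg + acg − ace.
The resulting 10×1 matrix has rank 1, and its Smith normal form has invariant factors (1).

Reading off H_k = ker ∂_k / im ∂_{k+1}:

  H_0: rank C_0 − rank ∂_1 = 9 − 8 = 1, and the invariant factors of ∂_1 are all 1, so H_0 ≅ Z.
  H_1: rank ker ∂_1 − rank ∂_2 = (19 − 8) − 9 = 2, and the invariant factors of ∂_2 are all 1, so H_1 ≅ Z^2.
  H_2: rank ker ∂_2 − rank ∂_3 = (10 − 9) − 1 = 0, and the invariant factors of ∂_3 are all 1, so H_2 ≅ 0.
  H_3: rank ker ∂_3 − rank ∂_4 = (1 − 1) − 0 = 0, and there is no ∂_4, so H_3 ≅ 0.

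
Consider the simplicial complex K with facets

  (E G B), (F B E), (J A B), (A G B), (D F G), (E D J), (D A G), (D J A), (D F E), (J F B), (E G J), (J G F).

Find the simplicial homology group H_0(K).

K has 7 vertices, 18 edges, 12 triangles.
rank ∂_0 = 0, rank ∂_1 = 6 ⇒ b_0 = 7 − 0 − 6 = 1; all invariant factors of ∂_1 are 1 so no torsion. So H_0 ≅ Z.

H_0 = Z.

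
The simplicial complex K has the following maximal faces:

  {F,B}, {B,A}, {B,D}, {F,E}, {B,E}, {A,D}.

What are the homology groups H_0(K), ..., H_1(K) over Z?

Take the total order A < B < D < E < F on the vertex set. Then K (dimension 1) consists of the simplices:

  0-simplices (5): A, B, D, E, F
  1-simplices (6): AB, AD, BD, BE, BF, EF

so the chain groups are C_0 ≅ Z^5, C_1 ≅ Z^6.

The boundary map ∂_1: C_1 → C_0 is given by ∂[p,q] = [q] − [p]. For instance
  ∂BE = E − B.
The resulting 5×6 matrix has rank 4, and its Smith normal form has invariant factors (1,1,1,1).

Reading off H_k = ker ∂_k / im ∂_{k+1}:

  H_0: rank C_0 − rank ∂_1 = 5 − 4 = 1, and the invariant factors of ∂_1 are all 1, so H_0 ≅ Z.
  H_1: rank ker ∂_1 − rank ∂_2 = (6 − 4) − 0 = 2, and there is no ∂_2, so H_1 ≅ Z^2.

H_0 = Z,  H_1 = Z^2.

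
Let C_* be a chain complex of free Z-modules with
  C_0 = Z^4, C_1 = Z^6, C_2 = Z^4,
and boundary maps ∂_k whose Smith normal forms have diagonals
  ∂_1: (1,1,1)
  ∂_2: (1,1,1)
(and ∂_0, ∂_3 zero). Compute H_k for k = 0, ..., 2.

H_0: b_0 = 4 − 0 − 3 = 1; torsion from ∂_1 factors > 1: none. So H_0 = Z.
H_1: b_1 = 6 − 3 − 3 = 0; torsion from ∂_2 factors > 1: none. So H_1 = 0.
H_2: b_2 = 4 − 3 − 0 = 1; torsion from ∂_3 factors > 1: none. So H_2 = Z.

H_0 = Z,  H_1 = 0,  H_2 = Z.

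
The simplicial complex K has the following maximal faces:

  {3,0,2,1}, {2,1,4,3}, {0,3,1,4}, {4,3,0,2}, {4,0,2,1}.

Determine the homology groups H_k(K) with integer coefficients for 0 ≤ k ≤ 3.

H_0 = Z,  H_1 = 0,  H_2 = 0,  H_3 = Z.

K has 5 vertices, 10 edges, 10 triangles, 5 3-simplices.
rank ∂_0 = 0, rank ∂_1 = 4 ⇒ b_0 = 5 − 0 − 4 = 1; all invariant factors of ∂_1 are 1 so no torsion. So H_0 = Z.
rank ∂_1 = 4, rank ∂_2 = 6 ⇒ b_1 = 10 − 4 − 6 = 0; all invariant factors of ∂_2 are 1 so no torsion. So H_1 = 0.
rank ∂_2 = 6, rank ∂_3 = 4 ⇒ b_2 = 10 − 6 − 4 = 0; all invariant factors of ∂_3 are 1 so no torsion. So H_2 = 0.
rank ∂_3 = 4, rank ∂_4 = 0 ⇒ b_3 = 5 − 4 − 0 = 1. So H_3 = Z.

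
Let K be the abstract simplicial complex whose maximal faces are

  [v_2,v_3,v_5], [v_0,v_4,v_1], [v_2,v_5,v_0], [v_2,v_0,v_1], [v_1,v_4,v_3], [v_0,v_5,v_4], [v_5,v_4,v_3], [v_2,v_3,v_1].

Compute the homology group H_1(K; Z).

H_1 ≅ 0.

We work with the vertex ordering v_0 < v_1 < v_2 < v_3 < v_4 < v_5. The simplices of K, each written with vertices in increasing order, are:

  0-simplices (6): [v_0], [v_1], [v_2], [v_3], [v_4], [v_5]
  1-simplices (12): [v_0,v_1], [v_0,v_2], [v_0,v_4], [v_0,v_5], [v_1,v_2], [v_1,v_3], [v_1,v_4], [v_2,v_3], [v_2,v_5], [v_3,v_4], [v_3,v_5], [v_4,v_5]
  2-simplices (8): [v_0,v_1,v_2], [v_0,v_1,v_4], [v_0,v_2,v_5], [v_0,v_4,v_5], [v_1,v_2,v_3], [v_1,v_3,v_4], [v_2,v_3,v_5], [v_3,v_4,v_5]

giving chain groups C_0 ≅ Z^6, C_1 ≅ Z^12, C_2 ≅ Z^8.

The boundary map ∂_1: C_1 → C_0 maps an edge to its endpoints' difference, ∂[p,q] = q − p. For instance
  ∂[v_0,v_5] = [v_5] − [v_0].
As a 6×12 matrix over Z this has rank 5, with invariant factors (1,1,1,1,1).

Boundary ∂_2: C_2 → C_1 sends each 2-simplex [p,q,r] to [q,r] − [p,r] + [p,q]. For instance
  ∂[v_3,v_4,v_5] = [v_4,v_5] − [v_3,v_5] + [v_3,v_4],
  ∂[v_0,v_1,v_2] = [v_1,v_2] − [v_0,v_2] + [v_0,v_1].
This gives a 12×8 integer matrix of rank 7; reducing to Smith normal form yields diagonal entries (1,1,1,1,1,1,1).

Computing H_k = (kernel of ∂_k) / (image of ∂_{k+1}):

  H_1: rank ker ∂_1 − rank ∂_2 = (12 − 5) − 7 = 0, and the invariant factors of ∂_2 are all 1, so H_1 ≅ 0.

(K is a triangulation of the 2-sphere S^2.)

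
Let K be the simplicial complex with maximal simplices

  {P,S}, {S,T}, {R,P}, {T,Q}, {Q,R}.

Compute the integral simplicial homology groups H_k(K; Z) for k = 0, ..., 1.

Take the total order P < Q < R < S < T on the vertex set. Then K (dimension 1) consists of the simplices:

  0-simplices (5): P, Q, R, S, T
  1-simplices (5): PR, PS, QR, QT, ST

giving chain groups C_0 ≅ Z^5, C_1 ≅ Z^5.

∂_1: C_1 → C_0 is given by ∂[p,q] = [q] − [p].
As a 5×5 matrix over Z this has rank 4, with invariant factors (1,1,1,1).

From H_k ≅ ker(∂_k) / im(∂_{k+1}) we obtain:

  H_0: rank C_0 − rank ∂_1 = 5 − 4 = 1, and the invariant factors of ∂_1 are all 1, so H_0 ≅ Z.
  H_1: rank ker ∂_1 − rank ∂_2 = (5 − 4) − 0 = 1, and there is no ∂_2, so H_1 ≅ Z.

As a check, the Euler characteristic is 5 − 5 = 0, which agrees with 1 − 1 = 0.

H_0 = Z,  H_1 = Z.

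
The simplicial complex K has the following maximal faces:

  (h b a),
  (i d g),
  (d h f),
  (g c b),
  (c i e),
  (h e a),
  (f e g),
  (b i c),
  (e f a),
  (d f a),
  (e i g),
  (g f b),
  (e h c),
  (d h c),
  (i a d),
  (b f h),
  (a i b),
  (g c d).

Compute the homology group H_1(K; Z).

Fix the vertex order a < b < c < d < e < f < g < h < i and write every simplex with vertices in increasing order. Then dim K = 2 and the simplices of K are:

  0-simplices (9): a, b, c, d, e, f, g, h, i
  1-simplices (27): ab, ad, ae, af, ah, ai, bc, bf, bg, bh, bi, cd, ce, cg, ch, ci, df, dg, dh, di, ef, eg, eh, ei, fg, fh, gi
  2-simplices (18): abh, abi, adf, adi, aef, aeh, bcg, bci, bfg, bfh, cdg, cdh, ceh, cei, dfh, dgi, efg, egi

Hence C_0 ≅ Z^9, C_1 ≅ Z^27, C_2 ≅ Z^18.

The boundary map ∂_1: C_1 → C_0 is given by ∂[p,q] = [q] − [p]. For instance
  ∂ei = i − e.
As a 9×27 matrix over Z this has rank 8, with invariant factors (1,1,1,1,1,1,1,1).

The boundary map ∂_2: C_2 → C_1 acts by ∂[p,q,r] = [q,r] − [p,r] + [p,q]. For instance
  ∂ceh = eh − ch + ce,
  ∂adf = df − af + ad.
As a 27×18 matrix over Z this has rank 18, with invariant factors (1,1,1,1,1,1,1,1,1,1,1,1,1,1,1,1,1,2).

Reading off H_k = ker ∂_k / im ∂_{k+1}:

  H_1: rank ker ∂_1 − rank ∂_2 = (27 − 8) − 18 = 1, and ∂_2 has invariant factor 2 > 1, so H_1 ≅ Z ⊕ Z/2.

(K is a triangulation of the Klein bottle.)

H_1 ≅ Z ⊕ Z/2.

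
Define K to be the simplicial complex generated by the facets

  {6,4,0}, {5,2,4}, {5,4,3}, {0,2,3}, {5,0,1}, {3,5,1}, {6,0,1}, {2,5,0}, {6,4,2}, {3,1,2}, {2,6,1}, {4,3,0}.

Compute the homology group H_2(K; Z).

K has 7 vertices, 18 edges, 12 triangles.
rank ∂_2 = 12, rank ∂_3 = 0 ⇒ b_2 = 12 − 12 − 0 = 0. So H_2 = 0.

H_2 = 0.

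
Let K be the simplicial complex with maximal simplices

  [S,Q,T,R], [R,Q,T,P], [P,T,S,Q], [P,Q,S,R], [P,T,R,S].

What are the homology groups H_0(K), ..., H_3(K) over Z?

Order the vertices as P < Q < R < S < T. Listing each simplex with vertices in this order, K has dimension 3 with simplices:

  0-simplices (5): P, Q, R, S, T
  1-simplices (10): PQ, PR, PS, PT, QR, QS, QT, RS, RT, ST
  2-simplices (10): PQR, PQS, PQT, PRS, PRT, PST, QRS, QRT, QST, RST
  3-simplices (5): PQRS, PQRT, PQST, PRST, QRST

so the chain groups are C_0 ≅ Z^5, C_1 ≅ Z^10, C_2 ≅ Z^10, C_3 ≅ Z^5.

∂_1: C_1 → C_0 sends each edge [p,q] (with p < q) to q − p.
The resulting 5×10 matrix has rank 4, and its Smith normal form has invariant factors (1,1,1,1).

The boundary map ∂_2: C_2 → C_1 acts by ∂[p,q,r] = [q,r] − [p,r] + [p,q]. For instance
  ∂QRT = RT − QT + QR,
  ∂PQR = QR − PR + PQ.
The 10×10 boundary matrix has rank 6 and Smith normal form diag(1,1,1,1,1,1).

∂_3: C_3 → C_2 sends each 3-simplex σ to the alternating sum Σ_i (−1)^i (σ with its i-th vertex removed). For instance
  ∂PRST = RST − PST + PRT − PRS,
  ∂QRST = RST − QST + QRT − QRS.
The 10×5 boundary matrix has rank 4 and Smith normal form diag(1,1,1,1).

Computing H_k = (kernel of ∂_k) / (image of ∂_{k+1}):

  H_0: rank C_0 − rank ∂_1 = 5 − 4 = 1, and the invariant factors of ∂_1 are all 1, so H_0 = Z.
  H_1: rank ker ∂_1 − rank ∂_2 = (10 − 4) − 6 = 0, and the invariant factors of ∂_2 are all 1, so H_1 = 0.
  H_2: rank ker ∂_2 − rank ∂_3 = (10 − 6) − 4 = 0, and the invariant factors of ∂_3 are all 1, so H_2 = 0.
  H_3: rank ker ∂_3 − rank ∂_4 = (5 − 4) − 0 = 1, and there is no ∂_4, so H_3 = Z.

H_0 = Z,  H_1 = 0,  H_2 = 0,  H_3 = Z.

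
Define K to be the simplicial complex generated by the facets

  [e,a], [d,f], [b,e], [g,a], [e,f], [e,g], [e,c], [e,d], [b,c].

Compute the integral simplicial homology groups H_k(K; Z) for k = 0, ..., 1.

Take the total order a < b < c < d < e < f < g on the vertex set. Then K (dimension 1) consists of the simplices:

  0-simplices (7): a, b, c, d, e, f, g
  1-simplices (9): ae, ag, bc, be, ce, de, df, ef, eg

giving chain groups C_0 ≅ Z^7, C_1 ≅ Z^9.

The boundary map ∂_1: C_1 → C_0 sends each edge [p,q] (with p < q) to q − p. For instance
  ∂df = f − d.
The 7×9 boundary matrix has rank 6 and Smith normal form diag(1,1,1,1,1,1).

From H_k ≅ ker(∂_k) / im(∂_{k+1}) we obtain:

  H_0: rank C_0 − rank ∂_1 = 7 − 6 = 1, and the invariant factors of ∂_1 are all 1, so H_0 ≅ Z.
  H_1: rank ker ∂_1 − rank ∂_2 = (9 − 6) − 0 = 3, and there is no ∂_2, so H_1 ≅ Z^3.

H_0 = Z,  H_1 = Z^3.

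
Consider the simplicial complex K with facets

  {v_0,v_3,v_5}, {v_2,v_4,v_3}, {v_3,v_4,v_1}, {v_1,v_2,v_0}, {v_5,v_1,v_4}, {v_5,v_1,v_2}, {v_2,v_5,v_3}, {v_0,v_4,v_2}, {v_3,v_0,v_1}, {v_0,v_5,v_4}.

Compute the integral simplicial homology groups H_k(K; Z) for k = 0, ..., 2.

Fix the vertex order v_0 < v_1 < v_2 < v_3 < v_4 < v_5 and write every simplex with vertices in increasing order. Then dim K = 2 and the simplices of K are:

  0-simplices (6): [v_0], [v_1], [v_2], [v_3], [v_4], [v_5]
  1-simplices (15): (15 of them)
  2-simplices (10): [v_0,v_1,v_2], [v_0,v_1,v_3], [v_0,v_2,v_4], [v_0,v_3,v_5], [v_0,v_4,v_5], [v_1,v_2,v_5], [v_1,v_3,v_4], [v_1,v_4,v_5], [v_2,v_3,v_4], [v_2,v_3,v_5]

giving chain groups C_0 ≅ Z^6, C_1 ≅ Z^15, C_2 ≅ Z^10.

∂_1: C_1 → C_0 is given by ∂[p,q] = [q] − [p]. For instance
  ∂[v_0,v_5] = [v_5] − [v_0].
The 6×15 boundary matrix has rank 5 and Smith normal form diag(1,1,1,1,1).

Boundary ∂_2: C_2 → C_1 maps a triangle to the signed sum of its edges. For instance
  ∂[v_0,v_3,v_5] = [v_3,v_5] − [v_0,v_5] + [v_0,v_3],
  ∂[v_0,v_4,v_5] = [v_4,v_5] − [v_0,v_5] + [v_0,v_4].
The resulting 15×10 matrix has rank 10, and its Smith normal form has invariant factors (1,1,1,1,1,1,1,1,1,2).

From H_k ≅ ker(∂_k) / im(∂_{k+1}) we obtain:

  H_0: rank C_0 − rank ∂_1 = 6 − 5 = 1, and the invariant factors of ∂_1 are all 1, so H_0 ≅ Z.
  H_1: rank ker ∂_1 − rank ∂_2 = (15 − 5) − 10 = 0, and ∂_2 has invariant factor 2 > 1, so H_1 ≅ Z/2.
  H_2: rank ker ∂_2 − rank ∂_3 = (10 − 10) − 0 = 0, and there is no ∂_3, so H_2 ≅ 0.

H_0 ≅ Z,  H_1 ≅ Z/2,  H_2 = 0.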